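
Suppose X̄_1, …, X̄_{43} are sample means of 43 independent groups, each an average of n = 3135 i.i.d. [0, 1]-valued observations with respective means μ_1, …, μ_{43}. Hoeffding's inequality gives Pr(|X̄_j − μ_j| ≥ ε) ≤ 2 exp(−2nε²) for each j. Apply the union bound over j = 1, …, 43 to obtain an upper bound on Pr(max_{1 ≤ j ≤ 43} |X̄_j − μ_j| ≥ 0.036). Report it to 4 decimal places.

0.0254

Per-experiment Hoeffding bound: 2·exp(−2·3135·0.036²) = 2·exp(−8.12592) = 0.00059154.
Union bound over 43 events: 43·0.00059154 = 0.02544.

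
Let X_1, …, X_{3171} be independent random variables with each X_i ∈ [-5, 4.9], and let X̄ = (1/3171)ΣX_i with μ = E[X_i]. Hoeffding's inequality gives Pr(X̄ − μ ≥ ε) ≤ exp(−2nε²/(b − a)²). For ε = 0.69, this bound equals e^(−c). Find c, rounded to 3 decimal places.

c = 2nε²/(b − a)² = 2·3171·0.69² / 9.9² = 30.8073.

30.807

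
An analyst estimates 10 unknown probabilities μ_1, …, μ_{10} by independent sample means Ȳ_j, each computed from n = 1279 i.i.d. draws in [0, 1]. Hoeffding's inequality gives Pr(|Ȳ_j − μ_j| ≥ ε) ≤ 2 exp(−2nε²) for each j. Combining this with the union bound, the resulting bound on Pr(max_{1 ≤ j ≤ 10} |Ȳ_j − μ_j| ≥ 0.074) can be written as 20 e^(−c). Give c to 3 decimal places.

Union bound over the 10 events: Pr(max_{1 ≤ j ≤ 10} |Ȳ_j − μ_j| ≥ 0.074) ≤ 10·2·exp(−2nε²) = 20 exp(−2·1279·0.074²).
So c = 2·1279·0.074² = 14.0076.

14.008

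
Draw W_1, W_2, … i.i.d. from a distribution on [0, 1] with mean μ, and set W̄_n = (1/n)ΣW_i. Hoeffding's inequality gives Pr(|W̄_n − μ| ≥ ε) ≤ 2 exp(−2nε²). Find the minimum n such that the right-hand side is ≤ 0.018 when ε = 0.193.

64

Require 2·exp(−2nε²) ≤ 0.018, i.e. 2nε² ≥ ln(2/0.018) = 4.710531.
So n ≥ 4.710531 / (2·0.193²) = 63.230.
The smallest integer n is 64.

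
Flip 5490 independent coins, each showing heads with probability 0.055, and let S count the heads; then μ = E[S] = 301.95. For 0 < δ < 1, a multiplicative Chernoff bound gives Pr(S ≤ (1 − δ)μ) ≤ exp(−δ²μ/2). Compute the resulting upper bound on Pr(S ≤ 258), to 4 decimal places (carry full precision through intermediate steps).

0.0408

Write 258 = (1 − δ)μ, so δ = 1 − 258/301.95 = 0.1455539…
Then the exponent is δ²μ/2 = (μ − 258)²/(2μ) = 3.198547.
Bound = exp(−3.198547) = 0.04082.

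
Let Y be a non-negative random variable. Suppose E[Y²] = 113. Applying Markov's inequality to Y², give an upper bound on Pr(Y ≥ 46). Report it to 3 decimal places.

Since Y ≥ 0, the event {Y ≥ 46} is the same as {Y² ≥ 2116}.
Markov's inequality applied to Y² gives Pr(Y² ≥ 2116) ≤ E[Y²]/2116 = 113/2116 = 0.0534.

0.053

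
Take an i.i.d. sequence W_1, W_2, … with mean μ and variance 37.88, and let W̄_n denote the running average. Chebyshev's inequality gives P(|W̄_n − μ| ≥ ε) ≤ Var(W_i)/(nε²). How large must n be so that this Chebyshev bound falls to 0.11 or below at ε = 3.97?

Require 37.88/(n·3.97²) ≤ 0.11, i.e. n ≥ 37.88/(0.11·3.97²) = 21.849.
The smallest integer n is 22.

22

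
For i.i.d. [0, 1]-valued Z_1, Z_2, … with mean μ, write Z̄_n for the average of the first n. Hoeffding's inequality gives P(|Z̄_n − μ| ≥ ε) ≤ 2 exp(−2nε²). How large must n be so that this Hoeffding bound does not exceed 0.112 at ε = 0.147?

67

Require 2·exp(−2nε²) ≤ 0.112, i.e. 2nε² ≥ ln(2/0.112) = 2.882404.
So n ≥ 2.882404 / (2·0.147²) = 66.695.
The smallest integer n is 67.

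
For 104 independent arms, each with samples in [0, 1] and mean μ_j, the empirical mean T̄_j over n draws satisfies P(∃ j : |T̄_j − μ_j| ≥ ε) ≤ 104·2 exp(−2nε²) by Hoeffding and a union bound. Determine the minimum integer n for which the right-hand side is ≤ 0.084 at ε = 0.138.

Need 2·104·exp(−2nε²) ≤ 0.084, i.e. exp(−2nε²) ≤ 0.084/208.
So 2nε² ≥ ln(208/0.084) = 7.814477.
Hence n ≥ 7.814477/(2·0.138²) = 205.169.
The smallest integer n is 206.

206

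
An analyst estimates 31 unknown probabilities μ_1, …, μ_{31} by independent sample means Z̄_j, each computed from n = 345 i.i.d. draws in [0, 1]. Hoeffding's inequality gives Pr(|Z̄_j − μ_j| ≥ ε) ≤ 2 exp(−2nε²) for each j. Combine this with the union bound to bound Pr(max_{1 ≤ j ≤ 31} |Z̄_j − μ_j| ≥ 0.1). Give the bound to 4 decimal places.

0.0625

Per-experiment Hoeffding bound: 2·exp(−2·345·0.1²) = 2·exp(−6.90000) = 0.0020156.
Union bound over 31 events: 31·0.0020156 = 0.06248.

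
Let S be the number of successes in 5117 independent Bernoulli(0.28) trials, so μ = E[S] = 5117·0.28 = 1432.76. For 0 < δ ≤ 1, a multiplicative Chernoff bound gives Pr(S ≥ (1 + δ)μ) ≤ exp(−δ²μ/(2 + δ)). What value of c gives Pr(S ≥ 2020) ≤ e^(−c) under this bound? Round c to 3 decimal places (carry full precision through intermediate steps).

Write 2020 = (1 + δ)μ, so δ = 2020/1432.76 − 1 = 0.4098663…
Then the exponent is δ²μ/(2 + δ) = (2020 − μ)² / (μ·(2 + δ)) = 99.876857.

99.877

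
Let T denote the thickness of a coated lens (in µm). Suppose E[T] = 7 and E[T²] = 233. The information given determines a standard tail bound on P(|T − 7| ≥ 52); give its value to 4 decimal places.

The first two moments determine the variance, so Chebyshev's inequality is the sharpest standard bound available.
Var(T) = E[T²] − (E[T])² = 233 − 49 = 184.
Chebyshev's inequality: P(|T − μ| ≥ t) ≤ Var(T)/t² = 184/2704 = 0.0680.

0.0680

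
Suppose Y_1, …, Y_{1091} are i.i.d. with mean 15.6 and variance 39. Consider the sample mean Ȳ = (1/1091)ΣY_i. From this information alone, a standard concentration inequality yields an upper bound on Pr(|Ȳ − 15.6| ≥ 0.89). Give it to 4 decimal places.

With mean and variance of each term known, Chebyshev's inequality bounds the deviation of the sum (or sample mean).
Var(Ȳ) = Var(Y_i)/n = 39/1091 = 0.035747.
Chebyshev: Pr(|Ȳ − 15.6| ≥ 0.89) ≤ Var(Ȳ)/(0.89)² = 39/(1091·0.89²) = 0.0451.

0.0451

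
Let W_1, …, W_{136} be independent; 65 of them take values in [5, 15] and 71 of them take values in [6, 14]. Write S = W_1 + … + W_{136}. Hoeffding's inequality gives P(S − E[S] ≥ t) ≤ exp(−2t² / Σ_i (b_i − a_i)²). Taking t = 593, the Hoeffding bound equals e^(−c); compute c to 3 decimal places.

Σ(b_i − a_i)² = 65·10² + 71·8² = 11044.
c = 2t² / 11044 = 2·593² / 11044 = 63.6815.

63.681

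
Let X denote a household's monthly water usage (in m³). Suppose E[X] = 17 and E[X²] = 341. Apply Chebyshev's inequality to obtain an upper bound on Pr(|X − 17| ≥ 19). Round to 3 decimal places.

Var(X) = E[X²] − (E[X])² = 341 − 289 = 52.
Chebyshev's inequality: Pr(|X − μ| ≥ t) ≤ Var(X)/t² = 52/361 = 0.1440.

0.144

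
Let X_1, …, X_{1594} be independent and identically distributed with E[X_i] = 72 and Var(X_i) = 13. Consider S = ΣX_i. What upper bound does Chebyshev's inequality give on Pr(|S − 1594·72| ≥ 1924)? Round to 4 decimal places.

Var(S) = n·Var(X_i) = 1594·13 = 20722.
Chebyshev: Pr(|S − 1594·72| ≥ 1924) ≤ Var(S)/1924² = 20722/3701776 = 0.0056.

0.0056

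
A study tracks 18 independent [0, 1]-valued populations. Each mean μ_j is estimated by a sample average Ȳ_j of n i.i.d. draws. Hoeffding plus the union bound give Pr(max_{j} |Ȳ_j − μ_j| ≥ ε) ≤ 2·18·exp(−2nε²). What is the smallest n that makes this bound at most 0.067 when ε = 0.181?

96

Need 2·18·exp(−2nε²) ≤ 0.067, i.e. exp(−2nε²) ≤ 0.067/36.
So 2nε² ≥ ln(36/0.067) = 6.286582.
Hence n ≥ 6.286582/(2·0.181²) = 95.946.
The smallest integer n is 96.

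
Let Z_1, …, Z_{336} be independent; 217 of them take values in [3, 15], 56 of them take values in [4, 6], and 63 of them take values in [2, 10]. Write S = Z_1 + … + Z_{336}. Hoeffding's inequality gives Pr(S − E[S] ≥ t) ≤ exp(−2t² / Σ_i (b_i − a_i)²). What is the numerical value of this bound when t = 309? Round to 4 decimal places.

0.0046

Σ(b_i − a_i)² = 217·12² + 56·2² + 63·8² = 35504.
Exponent = 2·309² / 35504 = 5.37861.
Bound = exp(−5.37861) = 0.00461.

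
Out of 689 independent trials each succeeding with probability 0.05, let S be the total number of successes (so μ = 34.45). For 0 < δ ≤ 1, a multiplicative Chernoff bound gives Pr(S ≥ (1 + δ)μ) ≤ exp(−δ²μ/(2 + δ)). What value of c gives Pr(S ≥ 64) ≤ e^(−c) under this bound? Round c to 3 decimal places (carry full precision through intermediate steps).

8.870

Write 64 = (1 + δ)μ, so δ = 64/34.45 − 1 = 0.8577649…
Then the exponent is δ²μ/(2 + δ) = (64 − μ)² / (μ·(2 + δ)) = 8.869502.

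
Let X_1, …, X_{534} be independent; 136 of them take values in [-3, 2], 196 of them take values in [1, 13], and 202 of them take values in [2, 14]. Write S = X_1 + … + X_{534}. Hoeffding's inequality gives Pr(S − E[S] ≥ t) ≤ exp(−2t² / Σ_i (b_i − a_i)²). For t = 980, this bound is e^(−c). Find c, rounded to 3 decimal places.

31.638

Σ(b_i − a_i)² = 136·5² + 196·12² + 202·12² = 60712.
c = 2t² / 60712 = 2·980² / 60712 = 31.6379.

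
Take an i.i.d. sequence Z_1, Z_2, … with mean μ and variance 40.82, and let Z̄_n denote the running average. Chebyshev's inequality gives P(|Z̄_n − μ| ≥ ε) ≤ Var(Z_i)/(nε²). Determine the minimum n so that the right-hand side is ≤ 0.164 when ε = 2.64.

36

Require 40.82/(n·2.64²) ≤ 0.164, i.e. n ≥ 40.82/(0.164·2.64²) = 35.713.
The smallest integer n is 36.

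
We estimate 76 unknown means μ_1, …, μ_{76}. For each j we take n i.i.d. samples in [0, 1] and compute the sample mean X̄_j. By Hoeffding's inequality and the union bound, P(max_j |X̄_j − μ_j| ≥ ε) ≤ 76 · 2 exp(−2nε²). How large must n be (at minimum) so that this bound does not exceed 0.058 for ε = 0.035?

3213

Need 2·76·exp(−2nε²) ≤ 0.058, i.e. exp(−2nε²) ≤ 0.058/152.
So 2nε² ≥ ln(152/0.058) = 7.871193.
Hence n ≥ 7.871193/(2·0.035²) = 3212.732.
The smallest integer n is 3213.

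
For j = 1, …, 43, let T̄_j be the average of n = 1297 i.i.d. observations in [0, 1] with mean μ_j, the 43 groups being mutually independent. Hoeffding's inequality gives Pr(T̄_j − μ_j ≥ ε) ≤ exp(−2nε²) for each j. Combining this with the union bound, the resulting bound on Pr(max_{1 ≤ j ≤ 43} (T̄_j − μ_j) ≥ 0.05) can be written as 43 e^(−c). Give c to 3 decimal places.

Union bound over the 43 events: Pr(max_{1 ≤ j ≤ 43} (T̄_j − μ_j) ≥ 0.05) ≤ 43·exp(−2nε²) = 43 exp(−2·1297·0.05²).
So c = 2·1297·0.05² = 6.4850.

6.485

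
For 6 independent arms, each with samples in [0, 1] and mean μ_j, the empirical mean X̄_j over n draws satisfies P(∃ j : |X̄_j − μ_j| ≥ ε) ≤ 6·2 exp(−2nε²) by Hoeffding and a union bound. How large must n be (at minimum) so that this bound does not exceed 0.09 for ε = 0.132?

Need 2·6·exp(−2nε²) ≤ 0.09, i.e. exp(−2nε²) ≤ 0.09/12.
So 2nε² ≥ ln(12/0.09) = 4.892852.
Hence n ≥ 4.892852/(2·0.132²) = 140.406.
The smallest integer n is 141.

141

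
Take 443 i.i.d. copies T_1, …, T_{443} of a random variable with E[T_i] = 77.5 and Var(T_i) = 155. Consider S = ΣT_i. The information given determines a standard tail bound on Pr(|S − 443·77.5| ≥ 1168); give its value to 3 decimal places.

With mean and variance of each term known, Chebyshev's inequality bounds the deviation of the sum (or sample mean).
Var(S) = n·Var(T_i) = 443·155 = 68665.
Chebyshev: Pr(|S − 443·77.5| ≥ 1168) ≤ Var(S)/1168² = 68665/1364224 = 0.0503.

0.050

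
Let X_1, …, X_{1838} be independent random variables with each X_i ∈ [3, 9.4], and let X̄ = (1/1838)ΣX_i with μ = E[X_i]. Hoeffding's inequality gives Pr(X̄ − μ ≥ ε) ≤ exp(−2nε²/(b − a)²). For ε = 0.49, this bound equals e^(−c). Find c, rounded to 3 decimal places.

c = 2nε²/(b − a)² = 2·1838·0.49² / 6.4² = 21.5480.

21.548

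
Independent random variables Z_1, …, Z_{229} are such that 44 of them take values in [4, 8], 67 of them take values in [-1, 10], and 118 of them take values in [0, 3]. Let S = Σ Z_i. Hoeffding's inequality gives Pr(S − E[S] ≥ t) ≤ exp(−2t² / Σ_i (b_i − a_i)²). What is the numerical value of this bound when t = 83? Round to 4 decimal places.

0.2477

Σ(b_i − a_i)² = 44·4² + 67·11² + 118·3² = 9873.
Exponent = 2·83² / 9873 = 1.39552.
Bound = exp(−1.39552) = 0.24770.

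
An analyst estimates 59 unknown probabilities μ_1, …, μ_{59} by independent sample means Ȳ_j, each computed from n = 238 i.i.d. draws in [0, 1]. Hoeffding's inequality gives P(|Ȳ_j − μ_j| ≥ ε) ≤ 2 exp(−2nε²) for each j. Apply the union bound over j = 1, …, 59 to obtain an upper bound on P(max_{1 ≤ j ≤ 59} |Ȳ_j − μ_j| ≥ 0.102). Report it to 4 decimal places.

0.8339

Per-experiment Hoeffding bound: 2·exp(−2·238·0.102²) = 2·exp(−4.95230) = 0.014134.
Union bound over 59 events: 59·0.014134 = 0.83392.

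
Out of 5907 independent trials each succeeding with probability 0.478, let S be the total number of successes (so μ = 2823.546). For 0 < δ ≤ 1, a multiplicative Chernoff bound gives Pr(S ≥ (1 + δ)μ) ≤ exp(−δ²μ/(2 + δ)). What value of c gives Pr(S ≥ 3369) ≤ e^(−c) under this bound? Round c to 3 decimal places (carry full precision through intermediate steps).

48.045

Write 3369 = (1 + δ)μ, so δ = 3369/2823.546 − 1 = 0.1931805…
Then the exponent is δ²μ/(2 + δ) = (3369 − μ)² / (μ·(2 + δ)) = 48.044870.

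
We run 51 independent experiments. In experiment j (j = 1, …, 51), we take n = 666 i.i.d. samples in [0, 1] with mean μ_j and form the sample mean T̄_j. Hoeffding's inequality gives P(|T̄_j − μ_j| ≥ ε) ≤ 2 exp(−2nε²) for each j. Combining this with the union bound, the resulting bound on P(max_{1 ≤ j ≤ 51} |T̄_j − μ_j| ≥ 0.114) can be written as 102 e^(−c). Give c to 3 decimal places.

Union bound over the 51 events: P(max_{1 ≤ j ≤ 51} |T̄_j − μ_j| ≥ 0.114) ≤ 51·2·exp(−2nε²) = 102 exp(−2·666·0.114²).
So c = 2·666·0.114² = 17.3107.

17.311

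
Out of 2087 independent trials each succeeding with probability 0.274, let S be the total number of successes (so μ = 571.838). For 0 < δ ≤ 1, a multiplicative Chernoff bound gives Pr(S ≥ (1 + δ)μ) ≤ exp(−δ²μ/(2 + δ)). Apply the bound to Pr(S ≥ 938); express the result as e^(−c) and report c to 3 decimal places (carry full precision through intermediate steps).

Write 938 = (1 + δ)μ, so δ = 938/571.838 − 1 = 0.6403247…
Then the exponent is δ²μ/(2 + δ) = (938 − μ)² / (μ·(2 + δ)) = 88.800660.

88.801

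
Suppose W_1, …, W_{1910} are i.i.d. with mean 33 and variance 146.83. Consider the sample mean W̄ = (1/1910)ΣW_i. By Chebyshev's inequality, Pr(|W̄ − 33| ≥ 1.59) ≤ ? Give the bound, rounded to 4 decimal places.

Var(W̄) = Var(W_i)/n = 146.83/1910 = 0.076874.
Chebyshev: Pr(|W̄ − 33| ≥ 1.59) ≤ Var(W̄)/(1.59)² = 146.83/(1910·1.59²) = 0.0304.

0.0304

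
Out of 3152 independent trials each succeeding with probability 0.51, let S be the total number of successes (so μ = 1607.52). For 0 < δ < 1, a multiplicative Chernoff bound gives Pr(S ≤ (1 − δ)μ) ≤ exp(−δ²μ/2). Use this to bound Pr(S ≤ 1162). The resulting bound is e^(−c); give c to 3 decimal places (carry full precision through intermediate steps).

Write 1162 = (1 − δ)μ, so δ = 1 − 1162/1607.52 = 0.2771474…
Then the exponent is δ²μ/2 = (μ − 1162)²/(2μ) = 61.737356.

61.737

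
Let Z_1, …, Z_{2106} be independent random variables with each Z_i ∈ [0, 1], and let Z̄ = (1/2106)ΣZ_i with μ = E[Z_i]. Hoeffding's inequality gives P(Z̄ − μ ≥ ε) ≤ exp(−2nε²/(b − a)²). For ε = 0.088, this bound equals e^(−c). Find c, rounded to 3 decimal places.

c = 2nε²/(b − a)² = 2·2106·0.088² / 1² = 32.6177.

32.618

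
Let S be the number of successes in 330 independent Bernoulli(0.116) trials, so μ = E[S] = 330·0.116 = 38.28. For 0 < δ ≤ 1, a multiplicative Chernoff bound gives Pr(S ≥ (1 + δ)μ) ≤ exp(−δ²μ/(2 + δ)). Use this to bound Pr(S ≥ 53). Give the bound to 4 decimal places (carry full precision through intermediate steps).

Write 53 = (1 + δ)μ, so δ = 53/38.28 − 1 = 0.384535…
Then the exponent is δ²μ/(2 + δ) = (53 − μ)² / (μ·(2 + δ)) = 2.373777.
Bound = exp(−2.373777) = 0.09313.

0.0931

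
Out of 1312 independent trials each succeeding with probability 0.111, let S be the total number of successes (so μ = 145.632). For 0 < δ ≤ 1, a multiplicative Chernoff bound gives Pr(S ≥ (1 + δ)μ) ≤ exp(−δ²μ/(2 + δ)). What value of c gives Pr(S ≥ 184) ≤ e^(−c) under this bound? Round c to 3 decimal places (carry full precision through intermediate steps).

Write 184 = (1 + δ)μ, so δ = 184/145.632 − 1 = 0.2634586…
Then the exponent is δ²μ/(2 + δ) = (184 − μ)² / (μ·(2 + δ)) = 4.465900.

4.466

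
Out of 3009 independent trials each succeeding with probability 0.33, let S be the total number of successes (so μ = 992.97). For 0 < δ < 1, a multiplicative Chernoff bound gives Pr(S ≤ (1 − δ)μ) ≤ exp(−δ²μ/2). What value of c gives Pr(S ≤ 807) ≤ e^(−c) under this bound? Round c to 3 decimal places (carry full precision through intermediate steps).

17.415

Write 807 = (1 − δ)μ, so δ = 1 − 807/992.97 = 0.1872866…
Then the exponent is δ²μ/2 = (μ − 807)²/(2μ) = 17.414847.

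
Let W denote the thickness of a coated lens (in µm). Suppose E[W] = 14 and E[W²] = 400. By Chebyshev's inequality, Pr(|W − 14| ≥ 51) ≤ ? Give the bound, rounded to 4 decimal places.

0.0784

Var(W) = E[W²] − (E[W])² = 400 − 196 = 204.
Chebyshev's inequality: Pr(|W − μ| ≥ t) ≤ Var(W)/t² = 204/2601 = 0.0784.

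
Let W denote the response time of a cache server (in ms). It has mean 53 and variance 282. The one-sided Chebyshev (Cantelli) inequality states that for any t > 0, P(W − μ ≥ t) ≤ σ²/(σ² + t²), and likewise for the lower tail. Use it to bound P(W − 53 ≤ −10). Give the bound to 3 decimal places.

0.738

Here σ² = 282 and t = 10, so σ² + t² = 382.
Cantelli's bound: 282/382 = 0.7382.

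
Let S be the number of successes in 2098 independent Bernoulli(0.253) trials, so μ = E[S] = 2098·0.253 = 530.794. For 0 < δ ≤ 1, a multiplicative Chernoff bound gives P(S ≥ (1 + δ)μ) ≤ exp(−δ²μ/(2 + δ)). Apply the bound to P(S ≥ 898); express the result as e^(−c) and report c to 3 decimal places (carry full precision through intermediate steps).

94.373

Write 898 = (1 + δ)μ, so δ = 898/530.794 − 1 = 0.6918051…
Then the exponent is δ²μ/(2 + δ) = (898 − μ)² / (μ·(2 + δ)) = 94.373469.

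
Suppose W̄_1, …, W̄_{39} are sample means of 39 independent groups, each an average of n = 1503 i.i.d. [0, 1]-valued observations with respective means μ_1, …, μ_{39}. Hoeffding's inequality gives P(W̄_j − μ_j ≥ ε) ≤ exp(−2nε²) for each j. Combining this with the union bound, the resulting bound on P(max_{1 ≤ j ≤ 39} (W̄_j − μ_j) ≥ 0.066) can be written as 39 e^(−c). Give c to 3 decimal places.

13.094

Union bound over the 39 events: P(max_{1 ≤ j ≤ 39} (W̄_j − μ_j) ≥ 0.066) ≤ 39·exp(−2nε²) = 39 exp(−2·1503·0.066²).
So c = 2·1503·0.066² = 13.0941.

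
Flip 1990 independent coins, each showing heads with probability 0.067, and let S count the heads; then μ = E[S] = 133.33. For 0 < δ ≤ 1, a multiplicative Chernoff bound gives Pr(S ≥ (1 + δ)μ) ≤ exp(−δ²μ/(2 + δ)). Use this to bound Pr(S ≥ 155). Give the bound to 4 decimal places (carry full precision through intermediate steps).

Write 155 = (1 + δ)μ, so δ = 155/133.33 − 1 = 0.1625291…
Then the exponent is δ²μ/(2 + δ) = (155 − μ)² / (μ·(2 + δ)) = 1.628651.
Bound = exp(−1.628651) = 0.19619.

0.1962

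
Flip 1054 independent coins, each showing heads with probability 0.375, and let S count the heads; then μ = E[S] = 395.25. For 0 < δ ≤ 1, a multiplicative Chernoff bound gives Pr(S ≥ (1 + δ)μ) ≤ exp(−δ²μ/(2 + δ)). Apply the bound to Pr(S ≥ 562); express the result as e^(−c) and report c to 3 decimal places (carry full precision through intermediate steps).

Write 562 = (1 + δ)μ, so δ = 562/395.25 − 1 = 0.4218849…
Then the exponent is δ²μ/(2 + δ) = (562 − μ)² / (μ·(2 + δ)) = 29.047336.

29.047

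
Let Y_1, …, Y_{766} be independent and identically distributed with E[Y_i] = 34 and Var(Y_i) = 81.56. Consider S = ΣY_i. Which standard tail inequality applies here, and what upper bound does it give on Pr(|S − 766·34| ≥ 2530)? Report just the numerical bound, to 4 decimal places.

With mean and variance of each term known, Chebyshev's inequality bounds the deviation of the sum (or sample mean).
Var(S) = n·Var(Y_i) = 766·81.56 = 62474.96.
Chebyshev: Pr(|S − 766·34| ≥ 2530) ≤ Var(S)/2530² = 62474.96/6400900 = 0.0098.

0.0098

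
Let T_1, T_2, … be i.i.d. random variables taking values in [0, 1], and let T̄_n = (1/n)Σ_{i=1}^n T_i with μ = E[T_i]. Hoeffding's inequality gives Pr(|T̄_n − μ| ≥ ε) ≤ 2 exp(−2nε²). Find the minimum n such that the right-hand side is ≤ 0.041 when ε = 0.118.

140

Require 2·exp(−2nε²) ≤ 0.041, i.e. 2nε² ≥ ln(2/0.041) = 3.887330.
So n ≥ 3.887330 / (2·0.118²) = 139.591.
The smallest integer n is 140.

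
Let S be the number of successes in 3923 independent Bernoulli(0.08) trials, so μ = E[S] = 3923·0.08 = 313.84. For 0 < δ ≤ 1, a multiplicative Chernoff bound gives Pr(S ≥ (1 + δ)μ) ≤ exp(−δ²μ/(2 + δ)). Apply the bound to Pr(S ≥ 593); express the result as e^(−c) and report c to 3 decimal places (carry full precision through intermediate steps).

85.936

Write 593 = (1 + δ)μ, so δ = 593/313.84 − 1 = 0.8894978…
Then the exponent is δ²μ/(2 + δ) = (593 − μ)² / (μ·(2 + δ)) = 85.936114.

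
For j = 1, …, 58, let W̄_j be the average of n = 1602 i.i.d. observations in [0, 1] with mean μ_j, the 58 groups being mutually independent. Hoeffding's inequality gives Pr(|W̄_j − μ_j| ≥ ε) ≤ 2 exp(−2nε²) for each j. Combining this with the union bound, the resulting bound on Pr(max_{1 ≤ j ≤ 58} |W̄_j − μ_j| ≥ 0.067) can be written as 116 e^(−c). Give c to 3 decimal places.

14.383

Union bound over the 58 events: Pr(max_{1 ≤ j ≤ 58} |W̄_j − μ_j| ≥ 0.067) ≤ 58·2·exp(−2nε²) = 116 exp(−2·1602·0.067²).
So c = 2·1602·0.067² = 14.3828.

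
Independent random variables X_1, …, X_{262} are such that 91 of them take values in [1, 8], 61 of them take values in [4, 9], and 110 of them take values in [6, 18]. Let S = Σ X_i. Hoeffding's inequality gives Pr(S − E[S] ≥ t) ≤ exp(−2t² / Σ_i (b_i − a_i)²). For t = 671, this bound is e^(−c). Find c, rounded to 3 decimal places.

Σ(b_i − a_i)² = 91·7² + 61·5² + 110·12² = 21824.
c = 2t² / 21824 = 2·671² / 21824 = 41.2611.

41.261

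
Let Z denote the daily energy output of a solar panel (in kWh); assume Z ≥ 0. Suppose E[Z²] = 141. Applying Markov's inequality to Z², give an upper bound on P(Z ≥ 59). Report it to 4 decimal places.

Since Z ≥ 0, the event {Z ≥ 59} is the same as {Z² ≥ 3481}.
Markov's inequality applied to Z² gives P(Z² ≥ 3481) ≤ E[Z²]/3481 = 141/3481 = 0.0405.

0.0405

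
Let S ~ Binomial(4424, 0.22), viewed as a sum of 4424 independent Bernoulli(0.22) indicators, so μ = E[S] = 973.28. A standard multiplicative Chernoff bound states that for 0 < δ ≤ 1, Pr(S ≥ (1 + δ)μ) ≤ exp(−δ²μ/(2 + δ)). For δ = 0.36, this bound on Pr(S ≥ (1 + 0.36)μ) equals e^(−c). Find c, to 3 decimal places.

c = δ²μ/(2 + δ) = 0.36²·973.28/(2 + 0.36) = 53.4479.

53.448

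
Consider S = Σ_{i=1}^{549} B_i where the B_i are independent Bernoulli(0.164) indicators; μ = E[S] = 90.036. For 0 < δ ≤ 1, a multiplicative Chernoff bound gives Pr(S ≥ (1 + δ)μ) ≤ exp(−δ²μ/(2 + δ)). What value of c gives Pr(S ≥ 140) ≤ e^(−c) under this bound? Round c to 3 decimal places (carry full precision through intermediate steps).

10.852

Write 140 = (1 + δ)μ, so δ = 140/90.036 − 1 = 0.5549336…
Then the exponent is δ²μ/(2 + δ) = (140 − μ)² / (μ·(2 + δ)) = 10.852220.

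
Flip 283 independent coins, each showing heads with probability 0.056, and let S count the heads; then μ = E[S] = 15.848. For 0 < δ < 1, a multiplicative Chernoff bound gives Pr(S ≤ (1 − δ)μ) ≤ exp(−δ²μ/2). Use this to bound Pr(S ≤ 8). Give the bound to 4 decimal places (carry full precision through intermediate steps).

0.1432

Write 8 = (1 − δ)μ, so δ = 1 − 8/15.848 = 0.4952044…
Then the exponent is δ²μ/2 = (μ − 8)²/(2μ) = 1.943182.
Bound = exp(−1.943182) = 0.14325.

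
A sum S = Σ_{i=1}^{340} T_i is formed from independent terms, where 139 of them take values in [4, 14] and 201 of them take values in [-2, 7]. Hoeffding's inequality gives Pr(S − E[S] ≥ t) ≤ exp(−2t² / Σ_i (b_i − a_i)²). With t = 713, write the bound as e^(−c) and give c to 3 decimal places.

Σ(b_i − a_i)² = 139·10² + 201·9² = 30181.
c = 2t² / 30181 = 2·713² / 30181 = 33.6880.

33.688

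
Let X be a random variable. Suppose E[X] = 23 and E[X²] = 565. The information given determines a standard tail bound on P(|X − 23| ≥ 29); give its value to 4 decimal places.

The first two moments determine the variance, so Chebyshev's inequality is the sharpest standard bound available.
Var(X) = E[X²] − (E[X])² = 565 − 529 = 36.
Chebyshev's inequality: P(|X − μ| ≥ t) ≤ Var(X)/t² = 36/841 = 0.0428.

0.0428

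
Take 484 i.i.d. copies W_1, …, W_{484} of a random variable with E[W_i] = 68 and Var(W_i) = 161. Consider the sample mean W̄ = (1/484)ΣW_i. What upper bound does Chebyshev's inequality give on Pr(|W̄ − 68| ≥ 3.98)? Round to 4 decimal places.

0.0210

Var(W̄) = Var(W_i)/n = 161/484 = 0.33264.
Chebyshev: Pr(|W̄ − 68| ≥ 3.98) ≤ Var(W̄)/(3.98)² = 161/(484·3.98²) = 0.0210.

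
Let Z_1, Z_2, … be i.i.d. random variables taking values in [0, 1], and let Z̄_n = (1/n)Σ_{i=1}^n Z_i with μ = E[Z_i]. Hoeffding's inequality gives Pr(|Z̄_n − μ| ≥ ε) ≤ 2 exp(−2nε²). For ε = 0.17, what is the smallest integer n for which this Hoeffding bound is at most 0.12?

49

Require 2·exp(−2nε²) ≤ 0.12, i.e. 2nε² ≥ ln(2/0.12) = 2.813411.
So n ≥ 2.813411 / (2·0.17²) = 48.675.
The smallest integer n is 49.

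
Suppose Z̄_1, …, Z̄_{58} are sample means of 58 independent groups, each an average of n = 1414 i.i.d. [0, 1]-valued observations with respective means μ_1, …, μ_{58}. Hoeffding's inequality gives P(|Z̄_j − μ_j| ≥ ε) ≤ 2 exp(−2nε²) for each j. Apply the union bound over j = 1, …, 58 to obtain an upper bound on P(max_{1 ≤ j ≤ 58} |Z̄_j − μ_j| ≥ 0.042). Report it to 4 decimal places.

0.7906

Per-experiment Hoeffding bound: 2·exp(−2·1414·0.042²) = 2·exp(−4.98859) = 0.013631.
Union bound over 58 events: 58·0.013631 = 0.79057.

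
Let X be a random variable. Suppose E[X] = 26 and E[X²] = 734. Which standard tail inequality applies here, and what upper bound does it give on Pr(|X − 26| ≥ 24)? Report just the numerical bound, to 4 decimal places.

The first two moments determine the variance, so Chebyshev's inequality is the sharpest standard bound available.
Var(X) = E[X²] − (E[X])² = 734 − 676 = 58.
Chebyshev's inequality: Pr(|X − μ| ≥ t) ≤ Var(X)/t² = 58/576 = 0.1007.

0.1007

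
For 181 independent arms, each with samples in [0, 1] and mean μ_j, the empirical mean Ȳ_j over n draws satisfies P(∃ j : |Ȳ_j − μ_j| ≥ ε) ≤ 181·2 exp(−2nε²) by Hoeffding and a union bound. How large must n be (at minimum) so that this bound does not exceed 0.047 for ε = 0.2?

112

Need 2·181·exp(−2nε²) ≤ 0.047, i.e. exp(−2nε²) ≤ 0.047/362.
So 2nε² ≥ ln(362/0.047) = 8.949252.
Hence n ≥ 8.949252/(2·0.2²) = 111.866.
The smallest integer n is 112.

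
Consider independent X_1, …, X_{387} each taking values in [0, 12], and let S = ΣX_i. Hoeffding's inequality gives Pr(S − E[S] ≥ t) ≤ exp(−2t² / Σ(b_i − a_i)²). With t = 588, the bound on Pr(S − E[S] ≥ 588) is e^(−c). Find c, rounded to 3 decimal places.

12.408

Σ(b_i − a_i)² = 387·(12)² = 55728.
c = 2t²/55728 = 2·588²/55728 = 12.4083.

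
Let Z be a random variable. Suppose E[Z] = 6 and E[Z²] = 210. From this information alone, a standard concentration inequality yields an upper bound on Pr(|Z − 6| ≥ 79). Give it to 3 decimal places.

The first two moments determine the variance, so Chebyshev's inequality is the sharpest standard bound available.
Var(Z) = E[Z²] − (E[Z])² = 210 − 36 = 174.
Chebyshev's inequality: Pr(|Z − μ| ≥ t) ≤ Var(Z)/t² = 174/6241 = 0.0279.

0.028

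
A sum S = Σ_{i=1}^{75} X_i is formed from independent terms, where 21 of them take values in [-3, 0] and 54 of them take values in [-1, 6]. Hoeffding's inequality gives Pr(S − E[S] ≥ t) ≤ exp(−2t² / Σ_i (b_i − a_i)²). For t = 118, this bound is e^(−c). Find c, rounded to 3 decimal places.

Σ(b_i − a_i)² = 21·3² + 54·7² = 2835.
c = 2t² / 2835 = 2·118² / 2835 = 9.8229.

9.823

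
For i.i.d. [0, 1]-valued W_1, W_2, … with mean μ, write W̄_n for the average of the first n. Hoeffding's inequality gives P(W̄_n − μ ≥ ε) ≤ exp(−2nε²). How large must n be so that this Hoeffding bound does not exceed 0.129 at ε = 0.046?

Require exp(−2nε²) ≤ 0.129, i.e. 2nε² ≥ ln(1/0.129) = 2.047943.
So n ≥ 2.047943 / (2·0.046²) = 483.918.
The smallest integer n is 484.

484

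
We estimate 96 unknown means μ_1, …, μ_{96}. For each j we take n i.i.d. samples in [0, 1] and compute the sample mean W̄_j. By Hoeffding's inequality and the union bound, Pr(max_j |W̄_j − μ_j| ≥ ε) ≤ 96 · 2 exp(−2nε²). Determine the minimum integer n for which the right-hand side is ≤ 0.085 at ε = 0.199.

Need 2·96·exp(−2nε²) ≤ 0.085, i.e. exp(−2nε²) ≤ 0.085/192.
So 2nε² ≥ ln(192/0.085) = 7.722599.
Hence n ≥ 7.722599/(2·0.199²) = 97.505.
The smallest integer n is 98.

98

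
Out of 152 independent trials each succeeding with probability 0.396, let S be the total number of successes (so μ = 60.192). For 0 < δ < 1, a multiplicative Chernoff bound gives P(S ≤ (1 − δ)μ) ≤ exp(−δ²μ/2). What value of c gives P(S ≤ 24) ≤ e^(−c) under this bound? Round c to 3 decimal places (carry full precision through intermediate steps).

Write 24 = (1 − δ)μ, so δ = 1 − 24/60.192 = 0.6012759…
Then the exponent is δ²μ/2 = (μ − 24)²/(2μ) = 10.880689.

10.881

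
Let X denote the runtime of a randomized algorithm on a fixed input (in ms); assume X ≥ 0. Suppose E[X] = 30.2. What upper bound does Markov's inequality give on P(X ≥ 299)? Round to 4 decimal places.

Markov's inequality: for a non-negative random variable, P(X ≥ a) ≤ E[X]/a.
Here E[X] = 30.2 and a = 299, so the bound is 30.2/299 = 0.1010.

0.1010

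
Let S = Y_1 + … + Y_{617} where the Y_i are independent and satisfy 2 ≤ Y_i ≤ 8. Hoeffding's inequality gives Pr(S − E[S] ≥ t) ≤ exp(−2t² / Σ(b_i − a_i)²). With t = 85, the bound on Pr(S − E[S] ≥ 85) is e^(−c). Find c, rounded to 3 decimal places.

Σ(b_i − a_i)² = 617·(6)² = 22212.
c = 2t²/22212 = 2·85²/22212 = 0.6505.

0.651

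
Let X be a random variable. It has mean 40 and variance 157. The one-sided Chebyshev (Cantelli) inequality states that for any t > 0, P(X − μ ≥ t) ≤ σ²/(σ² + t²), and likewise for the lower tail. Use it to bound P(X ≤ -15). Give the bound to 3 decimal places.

Here σ² = 157 and t = 55, so σ² + t² = 3182.
Cantelli's bound: 157/3182 = 0.0493.

0.049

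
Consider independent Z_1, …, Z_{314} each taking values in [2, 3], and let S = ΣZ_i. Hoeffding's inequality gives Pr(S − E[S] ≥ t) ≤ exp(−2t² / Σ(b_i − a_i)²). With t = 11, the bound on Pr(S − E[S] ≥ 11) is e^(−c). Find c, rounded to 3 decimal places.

Σ(b_i − a_i)² = 314·(1)² = 314.
c = 2t²/314 = 2·11²/314 = 0.7707.

0.771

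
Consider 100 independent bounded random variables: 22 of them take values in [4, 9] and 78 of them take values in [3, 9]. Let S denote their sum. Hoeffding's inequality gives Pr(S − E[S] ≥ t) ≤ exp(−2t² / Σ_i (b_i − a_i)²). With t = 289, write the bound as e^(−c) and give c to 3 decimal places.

49.744

Σ(b_i − a_i)² = 22·5² + 78·6² = 3358.
c = 2t² / 3358 = 2·289² / 3358 = 49.7445.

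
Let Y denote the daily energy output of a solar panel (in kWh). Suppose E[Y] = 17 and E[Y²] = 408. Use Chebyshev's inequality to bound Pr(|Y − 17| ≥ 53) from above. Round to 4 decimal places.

0.0424

Var(Y) = E[Y²] − (E[Y])² = 408 − 289 = 119.
Chebyshev's inequality: Pr(|Y − μ| ≥ t) ≤ Var(Y)/t² = 119/2809 = 0.0424.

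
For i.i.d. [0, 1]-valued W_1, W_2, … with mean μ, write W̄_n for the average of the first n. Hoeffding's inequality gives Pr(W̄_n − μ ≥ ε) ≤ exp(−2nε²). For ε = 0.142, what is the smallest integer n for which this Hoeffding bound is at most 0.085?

62

Require exp(−2nε²) ≤ 0.085, i.e. 2nε² ≥ ln(1/0.085) = 2.465104.
So n ≥ 2.465104 / (2·0.142²) = 61.126.
The smallest integer n is 62.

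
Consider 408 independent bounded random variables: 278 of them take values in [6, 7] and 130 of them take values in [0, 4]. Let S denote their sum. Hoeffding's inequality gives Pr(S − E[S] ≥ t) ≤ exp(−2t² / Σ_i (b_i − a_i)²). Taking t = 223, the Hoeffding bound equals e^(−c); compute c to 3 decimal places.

Σ(b_i − a_i)² = 278·1² + 130·4² = 2358.
c = 2t² / 2358 = 2·223² / 2358 = 42.1790.

42.179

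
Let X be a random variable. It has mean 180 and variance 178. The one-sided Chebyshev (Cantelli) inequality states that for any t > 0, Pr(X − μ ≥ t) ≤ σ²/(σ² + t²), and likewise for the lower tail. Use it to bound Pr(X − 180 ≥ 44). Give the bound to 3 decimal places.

0.084

Here σ² = 178 and t = 44, so σ² + t² = 2114.
Cantelli's bound: 178/2114 = 0.0842.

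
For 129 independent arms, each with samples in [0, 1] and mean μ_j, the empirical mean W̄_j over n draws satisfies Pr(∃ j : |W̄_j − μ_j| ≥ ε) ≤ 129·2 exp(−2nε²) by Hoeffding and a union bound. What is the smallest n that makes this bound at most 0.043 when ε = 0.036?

Need 2·129·exp(−2nε²) ≤ 0.043, i.e. exp(−2nε²) ≤ 0.043/258.
So 2nε² ≥ ln(258/0.043) = 8.699515.
Hence n ≥ 8.699515/(2·0.036²) = 3356.294.
The smallest integer n is 3357.

3357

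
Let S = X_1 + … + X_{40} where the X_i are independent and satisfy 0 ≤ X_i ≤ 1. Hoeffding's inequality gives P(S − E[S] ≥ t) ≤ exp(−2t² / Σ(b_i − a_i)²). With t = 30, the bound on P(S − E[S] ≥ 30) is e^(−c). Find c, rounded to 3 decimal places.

45.000

Σ(b_i − a_i)² = 40·(1)² = 40.
c = 2t²/40 = 2·30²/40 = 45.0000.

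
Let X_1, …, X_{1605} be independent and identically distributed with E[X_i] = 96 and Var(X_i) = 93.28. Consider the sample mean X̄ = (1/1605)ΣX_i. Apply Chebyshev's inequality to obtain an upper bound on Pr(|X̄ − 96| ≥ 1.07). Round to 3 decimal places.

Var(X̄) = Var(X_i)/n = 93.28/1605 = 0.058118.
Chebyshev: Pr(|X̄ − 96| ≥ 1.07) ≤ Var(X̄)/(1.07)² = 93.28/(1605·1.07²) = 0.0508.

0.051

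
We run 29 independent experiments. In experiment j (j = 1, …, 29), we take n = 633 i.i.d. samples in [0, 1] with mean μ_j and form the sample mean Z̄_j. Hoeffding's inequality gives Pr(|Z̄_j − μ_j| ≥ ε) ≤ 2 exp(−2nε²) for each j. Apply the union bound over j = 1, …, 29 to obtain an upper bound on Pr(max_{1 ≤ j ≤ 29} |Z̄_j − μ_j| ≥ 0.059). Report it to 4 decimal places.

Per-experiment Hoeffding bound: 2·exp(−2·633·0.059²) = 2·exp(−4.40695) = 0.024385.
Union bound over 29 events: 29·0.024385 = 0.70716.

0.7072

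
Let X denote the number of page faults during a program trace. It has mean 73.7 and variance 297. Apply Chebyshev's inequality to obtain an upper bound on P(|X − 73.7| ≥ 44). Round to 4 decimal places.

Chebyshev: P(|X − μ| ≥ t) ≤ Var(X)/t².
Bound = 297 / 1936 = 0.1534.

0.1534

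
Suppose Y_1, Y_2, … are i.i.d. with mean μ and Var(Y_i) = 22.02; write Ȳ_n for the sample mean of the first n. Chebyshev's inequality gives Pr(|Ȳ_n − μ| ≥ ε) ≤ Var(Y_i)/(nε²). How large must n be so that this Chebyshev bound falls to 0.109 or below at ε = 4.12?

Require 22.02/(n·4.12²) ≤ 0.109, i.e. n ≥ 22.02/(0.109·4.12²) = 11.901.
The smallest integer n is 12.

12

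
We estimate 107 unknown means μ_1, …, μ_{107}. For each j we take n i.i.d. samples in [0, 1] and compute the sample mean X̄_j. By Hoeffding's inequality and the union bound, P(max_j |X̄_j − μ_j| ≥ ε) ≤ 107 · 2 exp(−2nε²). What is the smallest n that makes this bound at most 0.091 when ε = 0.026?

Need 2·107·exp(−2nε²) ≤ 0.091, i.e. exp(−2nε²) ≤ 0.091/214.
So 2nε² ≥ ln(214/0.091) = 7.762872.
Hence n ≥ 7.762872/(2·0.026²) = 5741.769.
The smallest integer n is 5742.

5742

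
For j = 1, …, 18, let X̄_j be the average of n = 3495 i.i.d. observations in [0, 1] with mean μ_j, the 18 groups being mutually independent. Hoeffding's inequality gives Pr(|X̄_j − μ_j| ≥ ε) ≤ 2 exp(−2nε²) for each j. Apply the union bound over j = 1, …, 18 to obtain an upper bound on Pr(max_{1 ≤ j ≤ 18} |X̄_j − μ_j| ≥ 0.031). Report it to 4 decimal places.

Per-experiment Hoeffding bound: 2·exp(−2·3495·0.031²) = 2·exp(−6.71739) = 0.0024194.
Union bound over 18 events: 18·0.0024194 = 0.04355.

0.0435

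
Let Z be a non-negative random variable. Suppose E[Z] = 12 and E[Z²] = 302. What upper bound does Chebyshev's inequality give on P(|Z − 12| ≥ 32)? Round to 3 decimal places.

0.154

Var(Z) = E[Z²] − (E[Z])² = 302 − 144 = 158.
Chebyshev's inequality: P(|Z − μ| ≥ t) ≤ Var(Z)/t² = 158/1024 = 0.1543.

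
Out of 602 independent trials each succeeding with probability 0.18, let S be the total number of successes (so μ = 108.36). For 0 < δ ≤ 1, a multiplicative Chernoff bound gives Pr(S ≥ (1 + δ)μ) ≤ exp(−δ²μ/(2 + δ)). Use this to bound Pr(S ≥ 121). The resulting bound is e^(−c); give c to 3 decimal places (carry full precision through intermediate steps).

0.697

Write 121 = (1 + δ)μ, so δ = 121/108.36 − 1 = 0.1166482…
Then the exponent is δ²μ/(2 + δ) = (121 − μ)² / (μ·(2 + δ)) = 0.696589.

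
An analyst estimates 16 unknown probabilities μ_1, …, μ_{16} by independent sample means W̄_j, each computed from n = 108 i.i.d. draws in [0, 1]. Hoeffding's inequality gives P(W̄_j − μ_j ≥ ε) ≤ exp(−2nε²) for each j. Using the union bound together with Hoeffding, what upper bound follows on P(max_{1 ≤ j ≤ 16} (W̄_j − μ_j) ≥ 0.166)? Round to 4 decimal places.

Per-experiment Hoeffding bound: exp(−2·108·0.166²) = exp(−5.95210) = 0.0026004.
Union bound over 16 events: 16·0.0026004 = 0.04161.

0.0416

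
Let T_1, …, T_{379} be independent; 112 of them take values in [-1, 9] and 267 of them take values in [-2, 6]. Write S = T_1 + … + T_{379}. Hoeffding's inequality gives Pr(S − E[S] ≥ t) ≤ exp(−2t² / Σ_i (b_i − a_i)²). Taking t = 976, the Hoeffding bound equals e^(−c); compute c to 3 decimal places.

67.348

Σ(b_i − a_i)² = 112·10² + 267·8² = 28288.
c = 2t² / 28288 = 2·976² / 28288 = 67.3484.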